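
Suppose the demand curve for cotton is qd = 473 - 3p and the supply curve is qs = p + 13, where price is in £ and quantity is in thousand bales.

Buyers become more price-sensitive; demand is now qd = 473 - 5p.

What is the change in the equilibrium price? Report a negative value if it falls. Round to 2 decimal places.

-38.33

Original equilibrium: 473 - 3p = p + 13 gives 460 = 4p, so p = 115 and q = 128.
The shock moves the curves to qd = 473 - 5p and qs = p + 13.
New equilibrium: 473 - 5p = p + 13 ⇒ 460 = 6p ⇒ p = 230/3 ≈ 76.6667, q = 269/3 ≈ 89.6667.
Δp = 76.6667 − 115 = -38.33.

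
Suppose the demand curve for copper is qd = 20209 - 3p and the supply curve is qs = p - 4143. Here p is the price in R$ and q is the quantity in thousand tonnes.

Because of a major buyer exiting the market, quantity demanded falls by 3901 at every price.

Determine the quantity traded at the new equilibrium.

Before the shock: 20209 - 3p = p - 4143 ⇒ 24352 = 4p ⇒ p = 6088, q = 1945.
With the change applied: demand qd = 16308 - 3p, supply qs = p - 4143.
Equate the new curves: 16308 - 3p = p - 4143, giving 20451 = 4p, p = 5112.75, q = 969.75.

969.75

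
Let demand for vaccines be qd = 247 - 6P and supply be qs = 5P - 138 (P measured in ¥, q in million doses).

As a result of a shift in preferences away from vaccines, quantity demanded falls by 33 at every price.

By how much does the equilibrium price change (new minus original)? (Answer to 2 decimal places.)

Solve the original market: 247 - 6P = 5P - 138, hence P = 35 and q = 37.
After the shift, demand is qd = 214 - 6P and supply is qs = 5P - 138.
Clearing the new market: 214 - 6P = 5P - 138, so P = 32 and q = 22.
ΔP = 32 − 35 = -3.00.

-3.00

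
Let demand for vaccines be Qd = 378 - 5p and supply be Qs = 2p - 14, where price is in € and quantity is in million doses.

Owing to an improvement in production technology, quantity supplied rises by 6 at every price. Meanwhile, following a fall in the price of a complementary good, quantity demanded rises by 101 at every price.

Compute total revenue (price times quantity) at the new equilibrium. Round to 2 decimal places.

9123.80

Original equilibrium: 378 - 5p = 2p - 14 gives 392 = 7p, so p = 56 and Q = 98.
The shock moves the curves to Qd = 479 - 5p and Qs = 2p - 8.
Clearing the new market: 479 - 5p = 2p - 8, so p = 487/7 ≈ 69.5714 and Q = 918/7 ≈ 131.1429.
New expenditure = 69.5714 × 131.1429 = 9123.80.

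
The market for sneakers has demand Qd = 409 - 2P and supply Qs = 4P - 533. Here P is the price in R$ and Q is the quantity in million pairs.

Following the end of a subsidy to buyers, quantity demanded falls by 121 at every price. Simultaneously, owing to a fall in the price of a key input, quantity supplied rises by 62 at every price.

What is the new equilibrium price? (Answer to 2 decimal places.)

Before the shock: 409 - 2P = 4P - 533 ⇒ 942 = 6P ⇒ P = 157, Q = 95.
With the change applied: demand Qd = 288 - 2P, supply Qs = 4P - 471.
Setting them equal: 288 - 2P = 4P - 471 → 759 = 6P, so P = 126.5 and Q = 35.

126.50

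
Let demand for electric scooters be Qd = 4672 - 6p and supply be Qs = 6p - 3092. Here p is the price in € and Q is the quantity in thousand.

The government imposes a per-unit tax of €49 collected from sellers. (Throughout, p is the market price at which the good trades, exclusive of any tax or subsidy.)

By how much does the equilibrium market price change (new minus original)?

Before the shock: 4672 - 6p = 6p - 3092 ⇒ 7764 = 12p ⇒ p = 647, Q = 790.
Since sellers keep the price net of the tax, the effective supply curve becomes Qs = 6p - 3386.
Equate the new curves: 4672 - 6p = 6p - 3386, giving 8058 = 12p, p = 671.5, Q = 643.
Δp = 671.5 − 647 = +24.5.

+24.5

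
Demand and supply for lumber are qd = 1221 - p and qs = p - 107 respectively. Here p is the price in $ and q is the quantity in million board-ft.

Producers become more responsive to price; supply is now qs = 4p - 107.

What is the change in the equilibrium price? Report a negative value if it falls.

Solve the original market: 1221 - p = p - 107, hence p = 664 and q = 557.
With the change applied: demand qd = 1221 - p, supply qs = 4p - 107.
Setting them equal: 1221 - p = 4p - 107 → 1328 = 5p, so p = 265.6 and q = 955.4.
Δp = 265.6 − 664 = -398.4.

-398.4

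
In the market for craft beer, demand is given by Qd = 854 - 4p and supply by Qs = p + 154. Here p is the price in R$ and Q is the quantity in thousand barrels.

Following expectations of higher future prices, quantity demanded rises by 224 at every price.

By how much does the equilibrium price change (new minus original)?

Initially, 854 - 4p = p + 154, so 700 = 5p and p = 140, Q = 294.
With the change applied: demand Qd = 1078 - 4p, supply Qs = p + 154.
Setting them equal: 1078 - 4p = p + 154 → 924 = 5p, so p = 184.8 and Q = 338.8.
Δp = 184.8 − 140 = +44.8.

+44.8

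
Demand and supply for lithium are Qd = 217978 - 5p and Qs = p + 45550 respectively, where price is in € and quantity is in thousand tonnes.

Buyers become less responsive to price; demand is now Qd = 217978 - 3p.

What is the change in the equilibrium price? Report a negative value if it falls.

Solve the original market: 217978 - 5p = p + 45550, hence p = 28738 and Q = 74288.
The new curves are Qd = 217978 - 3p (demand) and Qs = p + 45550 (supply).
Setting them equal: 217978 - 3p = p + 45550 → 172428 = 4p, so p = 43107 and Q = 88657.
Δp = 43107 − 28738 = +14369.

+14369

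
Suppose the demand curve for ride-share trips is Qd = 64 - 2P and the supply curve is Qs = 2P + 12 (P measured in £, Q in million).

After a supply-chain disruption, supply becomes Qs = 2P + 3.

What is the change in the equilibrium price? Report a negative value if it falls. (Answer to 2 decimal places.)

+2.25

Initially, 64 - 2P = 2P + 12, so 52 = 4P and P = 13, Q = 38.
The shock moves the curves to Qd = 64 - 2P and Qs = 2P + 3.
Clearing the new market: 64 - 2P = 2P + 3, so P = 15.25 and Q = 33.5.
ΔP = 15.25 − 13 = +2.25.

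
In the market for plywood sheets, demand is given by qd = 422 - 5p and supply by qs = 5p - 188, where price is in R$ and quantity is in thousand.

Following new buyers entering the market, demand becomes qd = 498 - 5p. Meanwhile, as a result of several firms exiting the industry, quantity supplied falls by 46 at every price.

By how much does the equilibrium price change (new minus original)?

+12.2

Solve the original market: 422 - 5p = 5p - 188, hence p = 61 and q = 117.
The new curves are qd = 498 - 5p (demand) and qs = 5p - 234 (supply).
Equate the new curves: 498 - 5p = 5p - 234, giving 732 = 10p, p = 73.2, q = 132.
Δp = 73.2 − 61 = +12.2.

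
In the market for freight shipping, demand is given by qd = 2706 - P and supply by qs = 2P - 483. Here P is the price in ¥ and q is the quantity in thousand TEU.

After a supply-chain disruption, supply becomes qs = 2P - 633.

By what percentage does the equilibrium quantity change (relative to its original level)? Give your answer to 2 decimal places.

Solve the original market: 2706 - P = 2P - 483, hence P = 1063 and q = 1643.
With the change applied: demand qd = 2706 - P, supply qs = 2P - 633.
Equate the new curves: 2706 - P = 2P - 633, giving 3339 = 3P, P = 1113, q = 1593.
%Δq = (1593 − 1643) / 1643 × 100 = -3.04%.

-3.04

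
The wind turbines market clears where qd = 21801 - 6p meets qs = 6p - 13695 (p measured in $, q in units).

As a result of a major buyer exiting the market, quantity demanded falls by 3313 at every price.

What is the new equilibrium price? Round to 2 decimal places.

Before the shock: 21801 - 6p = 6p - 13695 ⇒ 35496 = 12p ⇒ p = 2958, q = 4053.
The shock moves the curves to qd = 18488 - 6p and qs = 6p - 13695.
Setting them equal: 18488 - 6p = 6p - 13695 → 32183 = 12p, so p = 32183/12 ≈ 2681.9167 and q = 2396.5.

2681.92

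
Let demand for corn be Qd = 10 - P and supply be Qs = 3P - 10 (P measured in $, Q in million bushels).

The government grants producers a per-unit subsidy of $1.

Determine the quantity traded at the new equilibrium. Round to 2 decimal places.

5.75

Solve the original market: 10 - P = 3P - 10, hence P = 5 and Q = 5.
Since sellers receive the price plus the subsidy, the effective supply curve becomes Qs = 3P - 7.
Setting them equal: 10 - P = 3P - 7 → 17 = 4P, so P = 4.25 and Q = 5.75.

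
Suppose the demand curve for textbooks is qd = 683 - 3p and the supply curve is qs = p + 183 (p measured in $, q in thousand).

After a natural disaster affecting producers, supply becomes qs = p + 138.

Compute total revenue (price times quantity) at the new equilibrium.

37366.5625

Solve the original market: 683 - 3p = p + 183, hence p = 125 and q = 308.
The shock moves the curves to qd = 683 - 3p and qs = p + 138.
Equate the new curves: 683 - 3p = p + 138, giving 545 = 4p, p = 136.25, q = 274.25.
New expenditure = 136.25 × 274.25 = 37366.5625.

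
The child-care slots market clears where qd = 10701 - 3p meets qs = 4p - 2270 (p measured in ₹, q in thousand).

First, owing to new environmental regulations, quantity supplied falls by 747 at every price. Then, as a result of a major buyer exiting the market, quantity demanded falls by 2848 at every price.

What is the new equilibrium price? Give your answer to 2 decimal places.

1552.86

Original equilibrium: 10701 - 3p = 4p - 2270 gives 12971 = 7p, so p = 1853 and q = 5142.
The shock moves the curves to qd = 7853 - 3p and qs = 4p - 3017.
Setting them equal: 7853 - 3p = 4p - 3017 → 10870 = 7p, so p = 10870/7 ≈ 1552.8571 and q = 22361/7 ≈ 3194.4286.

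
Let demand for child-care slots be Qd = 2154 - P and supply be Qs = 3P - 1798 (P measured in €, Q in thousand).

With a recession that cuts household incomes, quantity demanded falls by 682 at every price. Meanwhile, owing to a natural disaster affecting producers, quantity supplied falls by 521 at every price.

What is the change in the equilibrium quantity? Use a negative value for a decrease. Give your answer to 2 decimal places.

Original equilibrium: 2154 - P = 3P - 1798 gives 3952 = 4P, so P = 988 and Q = 1166.
After the shift, demand is Qd = 1472 - P and supply is Qs = 3P - 2319.
Clearing the new market: 1472 - P = 3P - 2319, so P = 947.75 and Q = 524.25.
ΔQ = 524.25 − 1166 = -641.75.

-641.75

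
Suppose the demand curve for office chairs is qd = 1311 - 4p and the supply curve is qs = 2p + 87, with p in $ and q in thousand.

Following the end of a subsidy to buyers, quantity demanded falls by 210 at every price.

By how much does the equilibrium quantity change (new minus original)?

Original equilibrium: 1311 - 4p = 2p + 87 gives 1224 = 6p, so p = 204 and q = 495.
After the shift, demand is qd = 1101 - 4p and supply is qs = 2p + 87.
Clearing the new market: 1101 - 4p = 2p + 87, so p = 169 and q = 425.
Δq = 425 − 495 = -70.

-70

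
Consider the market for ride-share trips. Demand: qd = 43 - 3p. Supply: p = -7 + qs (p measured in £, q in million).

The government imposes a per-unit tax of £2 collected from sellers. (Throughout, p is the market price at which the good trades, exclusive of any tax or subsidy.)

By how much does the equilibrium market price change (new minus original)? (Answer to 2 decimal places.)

+0.50

Solve the original market: 43 - 3p = p + 7, hence p = 9 and q = 16.
Since sellers keep the price net of the tax, the effective supply curve becomes qs = p + 5.
Clearing the new market: 43 - 3p = p + 5, so p = 9.5 and q = 14.5.
Δp = 9.5 − 9 = +0.50.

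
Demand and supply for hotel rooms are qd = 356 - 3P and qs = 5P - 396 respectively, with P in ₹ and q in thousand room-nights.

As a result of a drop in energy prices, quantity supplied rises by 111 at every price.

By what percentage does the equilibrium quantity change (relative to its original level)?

Before the shock: 356 - 3P = 5P - 396 ⇒ 752 = 8P ⇒ P = 94, q = 74.
With the change applied: demand qd = 356 - 3P, supply qs = 5P - 285.
Equate the new curves: 356 - 3P = 5P - 285, giving 641 = 8P, P = 80.125, q = 115.625.
%Δq = (115.625 − 74) / 74 × 100 = +56.25%.

+56.25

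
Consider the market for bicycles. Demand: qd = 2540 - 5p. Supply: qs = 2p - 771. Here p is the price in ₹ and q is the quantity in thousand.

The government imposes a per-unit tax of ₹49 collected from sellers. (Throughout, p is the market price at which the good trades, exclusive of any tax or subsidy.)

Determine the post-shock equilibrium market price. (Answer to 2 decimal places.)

487.00

Solve the original market: 2540 - 5p = 2p - 771, hence p = 473 and q = 175.
Since sellers keep the price net of the tax, the effective supply curve becomes qs = 2p - 869.
New equilibrium: 2540 - 5p = 2p - 869 ⇒ 3409 = 7p ⇒ p = 487, q = 105.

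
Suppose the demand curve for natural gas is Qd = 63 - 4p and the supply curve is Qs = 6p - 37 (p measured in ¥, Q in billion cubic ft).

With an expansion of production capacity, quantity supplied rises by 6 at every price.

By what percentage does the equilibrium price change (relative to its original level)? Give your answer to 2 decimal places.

-6.00

Before the shock: 63 - 4p = 6p - 37 ⇒ 100 = 10p ⇒ p = 10, Q = 23.
With the change applied: demand Qd = 63 - 4p, supply Qs = 6p - 31.
Clearing the new market: 63 - 4p = 6p - 31, so p = 9.4 and Q = 25.4.
%Δp = (9.4 − 10) / 10 × 100 = -6.00%.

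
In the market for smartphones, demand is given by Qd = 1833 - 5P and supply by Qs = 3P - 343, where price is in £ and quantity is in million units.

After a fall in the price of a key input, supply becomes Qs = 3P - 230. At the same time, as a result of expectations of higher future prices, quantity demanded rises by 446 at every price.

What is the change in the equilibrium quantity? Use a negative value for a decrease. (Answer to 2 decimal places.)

Initially, 1833 - 5P = 3P - 343, so 2176 = 8P and P = 272, Q = 473.
The shock moves the curves to Qd = 2279 - 5P and Qs = 3P - 230.
Setting them equal: 2279 - 5P = 3P - 230 → 2509 = 8P, so P = 313.625 and Q = 710.875.
ΔQ = 710.875 − 473 = +237.88.

+237.88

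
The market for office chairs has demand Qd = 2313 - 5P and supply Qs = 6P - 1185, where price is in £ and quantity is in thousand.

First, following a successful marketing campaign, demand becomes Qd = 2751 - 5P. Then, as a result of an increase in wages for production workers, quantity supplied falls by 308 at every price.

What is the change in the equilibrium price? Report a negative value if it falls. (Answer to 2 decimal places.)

+67.82

Solve the original market: 2313 - 5P = 6P - 1185, hence P = 318 and Q = 723.
The shock moves the curves to Qd = 2751 - 5P and Qs = 6P - 1493.
Clearing the new market: 2751 - 5P = 6P - 1493, so P = 4244/11 ≈ 385.8182 and Q = 9041/11 ≈ 821.9091.
ΔP = 385.8182 − 318 = +67.82.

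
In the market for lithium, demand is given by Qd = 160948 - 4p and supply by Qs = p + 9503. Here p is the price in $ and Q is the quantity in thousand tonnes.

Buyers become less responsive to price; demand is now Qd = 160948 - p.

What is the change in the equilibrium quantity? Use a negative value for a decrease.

+45433.5

Solve the original market: 160948 - 4p = p + 9503, hence p = 30289 and Q = 39792.
The new curves are Qd = 160948 - p (demand) and Qs = p + 9503 (supply).
Clearing the new market: 160948 - p = p + 9503, so p = 75722.5 and Q = 85225.5.
ΔQ = 85225.5 − 39792 = +45433.5.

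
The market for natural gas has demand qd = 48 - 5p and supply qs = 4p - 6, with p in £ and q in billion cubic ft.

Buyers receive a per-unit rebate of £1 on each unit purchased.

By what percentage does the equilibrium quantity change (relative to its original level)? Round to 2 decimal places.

Initially, 48 - 5p = 4p - 6, so 54 = 9p and p = 6, q = 18.
Since buyers' out-of-pocket price is the market price minus the rebate, the effective demand curve becomes qd = 53 - 5p.
Clearing the new market: 53 - 5p = 4p - 6, so p = 59/9 ≈ 6.5556 and q = 182/9 ≈ 20.2222.
%Δq = (20.2222 − 18) / 18 × 100 = +12.35%.

+12.35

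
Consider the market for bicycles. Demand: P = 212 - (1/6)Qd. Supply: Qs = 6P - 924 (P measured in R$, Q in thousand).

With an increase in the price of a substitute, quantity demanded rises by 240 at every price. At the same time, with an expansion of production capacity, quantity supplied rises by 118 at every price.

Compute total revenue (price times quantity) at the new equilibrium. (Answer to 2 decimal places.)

68187.83

Solve the original market: 1272 - 6P = 6P - 924, hence P = 183 and Q = 174.
The shock moves the curves to Qd = 1512 - 6P and Qs = 6P - 806.
New equilibrium: 1512 - 6P = 6P - 806 ⇒ 2318 = 12P ⇒ P = 1159/6 ≈ 193.1667, Q = 353.
New expenditure = 193.1667 × 353 = 68187.83.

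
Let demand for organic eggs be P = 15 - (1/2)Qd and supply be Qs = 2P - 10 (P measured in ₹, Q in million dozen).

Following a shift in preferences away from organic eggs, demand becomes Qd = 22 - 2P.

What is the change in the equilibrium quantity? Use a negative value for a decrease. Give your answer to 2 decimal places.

-4.00

Before the shock: 30 - 2P = 2P - 10 ⇒ 40 = 4P ⇒ P = 10, Q = 10.
The shock moves the curves to Qd = 22 - 2P and Qs = 2P - 10.
Equate the new curves: 22 - 2P = 2P - 10, giving 32 = 4P, P = 8, Q = 6.
ΔQ = 6 − 10 = -4.00.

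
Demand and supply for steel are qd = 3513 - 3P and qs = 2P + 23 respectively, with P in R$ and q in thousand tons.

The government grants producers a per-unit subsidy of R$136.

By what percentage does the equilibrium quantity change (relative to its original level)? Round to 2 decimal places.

Solve the original market: 3513 - 3P = 2P + 23, hence P = 698 and q = 1419.
Since sellers receive the price plus the subsidy, the effective supply curve becomes qs = 2P + 295.
Setting them equal: 3513 - 3P = 2P + 295 → 3218 = 5P, so P = 643.6 and q = 1582.2.
%Δq = (1582.2 − 1419) / 1419 × 100 = +11.50%.

+11.50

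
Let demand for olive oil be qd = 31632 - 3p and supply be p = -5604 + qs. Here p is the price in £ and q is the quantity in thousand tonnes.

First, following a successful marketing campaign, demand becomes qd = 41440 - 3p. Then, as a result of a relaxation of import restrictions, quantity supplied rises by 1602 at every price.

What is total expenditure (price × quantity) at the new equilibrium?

134920473.25

Before the shock: 31632 - 3p = p + 5604 ⇒ 26028 = 4p ⇒ p = 6507, q = 12111.
The new curves are qd = 41440 - 3p (demand) and qs = p + 7206 (supply).
Setting them equal: 41440 - 3p = p + 7206 → 34234 = 4p, so p = 8558.5 and q = 15764.5.
New expenditure = 8558.5 × 15764.5 = 134920473.25.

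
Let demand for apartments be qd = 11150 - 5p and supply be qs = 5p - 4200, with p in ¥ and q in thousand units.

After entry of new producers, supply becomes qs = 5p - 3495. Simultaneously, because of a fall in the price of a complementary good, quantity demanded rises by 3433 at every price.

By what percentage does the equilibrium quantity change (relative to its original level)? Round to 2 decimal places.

Original equilibrium: 11150 - 5p = 5p - 4200 gives 15350 = 10p, so p = 1535 and q = 3475.
The new curves are qd = 14583 - 5p (demand) and qs = 5p - 3495 (supply).
Setting them equal: 14583 - 5p = 5p - 3495 → 18078 = 10p, so p = 1807.8 and q = 5544.
%Δq = (5544 − 3475) / 3475 × 100 = +59.54%.

+59.54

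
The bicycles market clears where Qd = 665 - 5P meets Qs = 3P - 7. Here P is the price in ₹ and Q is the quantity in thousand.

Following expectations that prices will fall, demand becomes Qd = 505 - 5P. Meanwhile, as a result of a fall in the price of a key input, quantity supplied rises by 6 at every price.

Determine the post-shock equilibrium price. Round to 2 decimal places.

63.25

Initially, 665 - 5P = 3P - 7, so 672 = 8P and P = 84, Q = 245.
With the change applied: demand Qd = 505 - 5P, supply Qs = 3P - 1.
Equate the new curves: 505 - 5P = 3P - 1, giving 506 = 8P, P = 63.25, Q = 188.75.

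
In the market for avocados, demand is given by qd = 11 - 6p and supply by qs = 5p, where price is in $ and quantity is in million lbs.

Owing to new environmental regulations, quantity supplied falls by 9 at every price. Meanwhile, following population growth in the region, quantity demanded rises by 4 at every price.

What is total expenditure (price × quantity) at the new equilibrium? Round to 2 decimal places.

Solve the original market: 11 - 6p = 5p, hence p = 1 and q = 5.
After the shift, demand is qd = 15 - 6p and supply is qs = 5p - 9.
Equate the new curves: 15 - 6p = 5p - 9, giving 24 = 11p, p = 24/11 ≈ 2.1818, q = 21/11 ≈ 1.9091.
New expenditure = 2.1818 × 1.9091 = 4.17.

4.17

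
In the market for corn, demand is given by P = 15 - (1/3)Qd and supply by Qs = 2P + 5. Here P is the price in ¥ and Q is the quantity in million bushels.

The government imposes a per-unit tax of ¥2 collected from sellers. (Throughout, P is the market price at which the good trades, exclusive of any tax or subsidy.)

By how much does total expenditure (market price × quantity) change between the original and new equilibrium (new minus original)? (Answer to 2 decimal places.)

-4.32

Solve the original market: 45 - 3P = 2P + 5, hence P = 8 and Q = 21.
Since sellers keep the price net of the tax, the effective supply curve becomes Qs = 2P + 1.
Clearing the new market: 45 - 3P = 2P + 1, so P = 8.8 and Q = 18.6.
Expenditure moves from 8×21 = 168 to 8.8×18.6 = 163.68; change = -4.32.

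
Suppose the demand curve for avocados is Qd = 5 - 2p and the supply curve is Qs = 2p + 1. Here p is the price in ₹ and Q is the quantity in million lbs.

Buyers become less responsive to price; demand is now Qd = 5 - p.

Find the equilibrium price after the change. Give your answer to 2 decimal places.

1.33

Original equilibrium: 5 - 2p = 2p + 1 gives 4 = 4p, so p = 1 and Q = 3.
After the shift, demand is Qd = 5 - p and supply is Qs = 2p + 1.
Equate the new curves: 5 - p = 2p + 1, giving 4 = 3p, p = 4/3 ≈ 1.3333, Q = 11/3 ≈ 3.6667.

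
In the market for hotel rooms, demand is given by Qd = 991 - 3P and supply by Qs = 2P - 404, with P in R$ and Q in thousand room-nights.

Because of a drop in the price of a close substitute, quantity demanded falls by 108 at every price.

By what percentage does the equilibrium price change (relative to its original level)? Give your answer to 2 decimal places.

-7.74

Before the shock: 991 - 3P = 2P - 404 ⇒ 1395 = 5P ⇒ P = 279, Q = 154.
With the change applied: demand Qd = 883 - 3P, supply Qs = 2P - 404.
New equilibrium: 883 - 3P = 2P - 404 ⇒ 1287 = 5P ⇒ P = 257.4, Q = 110.8.
%ΔP = (257.4 − 279) / 279 × 100 = -7.74%.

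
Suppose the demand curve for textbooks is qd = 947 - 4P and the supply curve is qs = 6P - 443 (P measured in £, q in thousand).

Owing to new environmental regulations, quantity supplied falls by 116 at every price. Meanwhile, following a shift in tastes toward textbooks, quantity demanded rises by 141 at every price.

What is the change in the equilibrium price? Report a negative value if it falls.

Before the shock: 947 - 4P = 6P - 443 ⇒ 1390 = 10P ⇒ P = 139, q = 391.
After the shift, demand is qd = 1088 - 4P and supply is qs = 6P - 559.
Equate the new curves: 1088 - 4P = 6P - 559, giving 1647 = 10P, P = 164.7, q = 429.2.
ΔP = 164.7 − 139 = +25.7.

+25.7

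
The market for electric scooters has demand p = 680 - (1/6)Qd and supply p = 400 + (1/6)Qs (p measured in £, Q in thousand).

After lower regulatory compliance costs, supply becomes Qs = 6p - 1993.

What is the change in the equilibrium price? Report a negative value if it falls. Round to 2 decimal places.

-33.92

Initially, 4080 - 6p = 6p - 2400, so 6480 = 12p and p = 540, Q = 840.
After the shift, demand is Qd = 4080 - 6p and supply is Qs = 6p - 1993.
Equate the new curves: 4080 - 6p = 6p - 1993, giving 6073 = 12p, p = 6073/12 ≈ 506.0833, Q = 1043.5.
Δp = 506.0833 − 540 = -33.92.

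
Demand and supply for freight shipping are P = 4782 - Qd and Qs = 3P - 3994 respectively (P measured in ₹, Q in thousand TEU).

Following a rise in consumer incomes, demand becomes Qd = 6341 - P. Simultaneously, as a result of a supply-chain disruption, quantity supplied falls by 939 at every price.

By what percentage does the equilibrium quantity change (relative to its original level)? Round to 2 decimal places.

Before the shock: 4782 - P = 3P - 3994 ⇒ 8776 = 4P ⇒ P = 2194, Q = 2588.
The shock moves the curves to Qd = 6341 - P and Qs = 3P - 4933.
Clearing the new market: 6341 - P = 3P - 4933, so P = 2818.5 and Q = 3522.5.
%ΔQ = (3522.5 − 2588) / 2588 × 100 = +36.11%.

+36.11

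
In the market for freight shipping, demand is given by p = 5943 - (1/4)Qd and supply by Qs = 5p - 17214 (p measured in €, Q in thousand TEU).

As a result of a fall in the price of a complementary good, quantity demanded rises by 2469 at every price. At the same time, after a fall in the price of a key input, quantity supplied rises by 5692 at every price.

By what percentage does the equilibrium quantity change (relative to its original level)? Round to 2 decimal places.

Before the shock: 23772 - 4p = 5p - 17214 ⇒ 40986 = 9p ⇒ p = 4554, Q = 5556.
With the change applied: demand Qd = 26241 - 4p, supply Qs = 5p - 11522.
Clearing the new market: 26241 - 4p = 5p - 11522, so p = 37763/9 ≈ 4195.8889 and Q = 85117/9 ≈ 9457.4444.
%ΔQ = (9457.4444 − 5556) / 5556 × 100 = +70.22%.

+70.22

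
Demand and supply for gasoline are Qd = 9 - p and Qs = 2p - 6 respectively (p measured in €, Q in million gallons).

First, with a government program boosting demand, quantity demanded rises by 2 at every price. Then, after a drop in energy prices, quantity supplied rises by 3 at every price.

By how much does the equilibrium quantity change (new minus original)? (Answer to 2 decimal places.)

Before the shock: 9 - p = 2p - 6 ⇒ 15 = 3p ⇒ p = 5, Q = 4.
With the change applied: demand Qd = 11 - p, supply Qs = 2p - 3.
Setting them equal: 11 - p = 2p - 3 → 14 = 3p, so p = 14/3 ≈ 4.6667 and Q = 19/3 ≈ 6.3333.
ΔQ = 6.3333 − 4 = +2.33.

+2.33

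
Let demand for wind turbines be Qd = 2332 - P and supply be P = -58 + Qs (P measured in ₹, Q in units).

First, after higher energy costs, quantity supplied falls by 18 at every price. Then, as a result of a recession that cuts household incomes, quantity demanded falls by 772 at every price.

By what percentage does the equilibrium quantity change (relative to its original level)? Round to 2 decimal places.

-33.05

Before the shock: 2332 - P = P + 58 ⇒ 2274 = 2P ⇒ P = 1137, Q = 1195.
The shock moves the curves to Qd = 1560 - P and Qs = P + 40.
Clearing the new market: 1560 - P = P + 40, so P = 760 and Q = 800.
%ΔQ = (800 − 1195) / 1195 × 100 = -33.05%.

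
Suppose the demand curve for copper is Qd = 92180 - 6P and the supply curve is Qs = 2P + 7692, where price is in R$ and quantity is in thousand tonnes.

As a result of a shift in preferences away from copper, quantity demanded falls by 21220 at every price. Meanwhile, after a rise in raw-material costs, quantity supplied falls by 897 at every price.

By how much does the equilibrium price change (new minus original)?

-2540.375

Solve the original market: 92180 - 6P = 2P + 7692, hence P = 10561 and Q = 28814.
The new curves are Qd = 70960 - 6P (demand) and Qs = 2P + 6795 (supply).
New equilibrium: 70960 - 6P = 2P + 6795 ⇒ 64165 = 8P ⇒ P = 8020.625, Q = 22836.25.
ΔP = 8020.625 − 10561 = -2540.375.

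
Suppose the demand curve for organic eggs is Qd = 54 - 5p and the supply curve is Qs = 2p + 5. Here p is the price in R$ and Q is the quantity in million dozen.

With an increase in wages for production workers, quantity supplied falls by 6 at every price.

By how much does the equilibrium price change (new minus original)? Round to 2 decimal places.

+0.86

Before the shock: 54 - 5p = 2p + 5 ⇒ 49 = 7p ⇒ p = 7, Q = 19.
After the shift, demand is Qd = 54 - 5p and supply is Qs = 2p - 1.
Setting them equal: 54 - 5p = 2p - 1 → 55 = 7p, so p = 55/7 ≈ 7.8571 and Q = 103/7 ≈ 14.7143.
Δp = 7.8571 − 7 = +0.86.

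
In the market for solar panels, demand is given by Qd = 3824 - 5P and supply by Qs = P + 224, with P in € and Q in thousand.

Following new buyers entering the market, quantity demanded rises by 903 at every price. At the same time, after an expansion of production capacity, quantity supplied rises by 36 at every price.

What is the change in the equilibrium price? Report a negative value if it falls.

+144.5

Before the shock: 3824 - 5P = P + 224 ⇒ 3600 = 6P ⇒ P = 600, Q = 824.
The new curves are Qd = 4727 - 5P (demand) and Qs = P + 260 (supply).
New equilibrium: 4727 - 5P = P + 260 ⇒ 4467 = 6P ⇒ P = 744.5, Q = 1004.5.
ΔP = 744.5 − 600 = +144.5.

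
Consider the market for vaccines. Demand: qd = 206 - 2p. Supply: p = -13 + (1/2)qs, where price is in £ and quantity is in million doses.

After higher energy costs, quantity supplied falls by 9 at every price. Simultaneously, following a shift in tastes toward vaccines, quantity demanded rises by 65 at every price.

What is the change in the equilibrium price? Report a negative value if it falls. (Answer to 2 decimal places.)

Original equilibrium: 206 - 2p = 2p + 26 gives 180 = 4p, so p = 45 and q = 116.
After the shift, demand is qd = 271 - 2p and supply is qs = 2p + 17.
Clearing the new market: 271 - 2p = 2p + 17, so p = 63.5 and q = 144.
Δp = 63.5 − 45 = +18.50.

+18.50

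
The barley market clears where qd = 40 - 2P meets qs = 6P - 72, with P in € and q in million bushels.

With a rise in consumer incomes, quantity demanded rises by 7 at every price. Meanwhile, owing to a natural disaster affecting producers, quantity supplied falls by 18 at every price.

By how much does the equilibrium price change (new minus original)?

Solve the original market: 40 - 2P = 6P - 72, hence P = 14 and q = 12.
With the change applied: demand qd = 47 - 2P, supply qs = 6P - 90.
Clearing the new market: 47 - 2P = 6P - 90, so P = 17.125 and q = 12.75.
ΔP = 17.125 − 14 = +3.125.

+3.125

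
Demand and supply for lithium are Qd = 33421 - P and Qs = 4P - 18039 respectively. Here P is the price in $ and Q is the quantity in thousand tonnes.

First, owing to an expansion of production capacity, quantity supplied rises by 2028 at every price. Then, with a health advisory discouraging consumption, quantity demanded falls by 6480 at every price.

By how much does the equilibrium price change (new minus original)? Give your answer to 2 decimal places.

-1701.60

Initially, 33421 - P = 4P - 18039, so 51460 = 5P and P = 10292, Q = 23129.
With the change applied: demand Qd = 26941 - P, supply Qs = 4P - 16011.
Setting them equal: 26941 - P = 4P - 16011 → 42952 = 5P, so P = 8590.4 and Q = 18350.6.
ΔP = 8590.4 − 10292 = -1701.60.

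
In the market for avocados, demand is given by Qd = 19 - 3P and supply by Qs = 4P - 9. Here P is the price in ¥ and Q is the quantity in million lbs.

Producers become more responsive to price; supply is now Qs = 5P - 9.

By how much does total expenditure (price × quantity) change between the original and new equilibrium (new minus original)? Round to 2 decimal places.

Original equilibrium: 19 - 3P = 4P - 9 gives 28 = 7P, so P = 4 and Q = 7.
The new curves are Qd = 19 - 3P (demand) and Qs = 5P - 9 (supply).
Equate the new curves: 19 - 3P = 5P - 9, giving 28 = 8P, P = 3.5, Q = 8.5.
Expenditure moves from 4×7 = 28 to 3.5×8.5 = 29.75; change = +1.75.

+1.75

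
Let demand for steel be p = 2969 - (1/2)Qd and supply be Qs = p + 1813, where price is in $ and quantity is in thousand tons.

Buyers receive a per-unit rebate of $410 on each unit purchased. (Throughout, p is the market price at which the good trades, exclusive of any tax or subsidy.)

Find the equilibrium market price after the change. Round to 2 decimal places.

1648.33

Initially, 5938 - 2p = p + 1813, so 4125 = 3p and p = 1375, Q = 3188.
Since buyers' out-of-pocket price is the market price minus the rebate, the effective demand curve becomes Qd = 6758 - 2p.
Setting them equal: 6758 - 2p = p + 1813 → 4945 = 3p, so p = 4945/3 ≈ 1648.3333 and Q = 10384/3 ≈ 3461.3333.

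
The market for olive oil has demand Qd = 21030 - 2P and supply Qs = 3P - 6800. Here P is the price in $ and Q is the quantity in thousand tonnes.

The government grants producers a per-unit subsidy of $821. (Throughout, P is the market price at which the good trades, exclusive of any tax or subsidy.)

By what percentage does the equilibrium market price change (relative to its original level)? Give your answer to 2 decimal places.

Initially, 21030 - 2P = 3P - 6800, so 27830 = 5P and P = 5566, Q = 9898.
Since sellers receive the price plus the subsidy, the effective supply curve becomes Qs = 3P - 4337.
Setting them equal: 21030 - 2P = 3P - 4337 → 25367 = 5P, so P = 5073.4 and Q = 10883.2.
%ΔP = (5073.4 − 5566) / 5566 × 100 = -8.85%.

-8.85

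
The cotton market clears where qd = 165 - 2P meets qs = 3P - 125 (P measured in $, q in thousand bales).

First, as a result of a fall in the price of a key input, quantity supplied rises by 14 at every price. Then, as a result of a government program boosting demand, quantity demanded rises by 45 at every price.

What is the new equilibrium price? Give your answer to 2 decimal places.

64.20

Solve the original market: 165 - 2P = 3P - 125, hence P = 58 and q = 49.
With the change applied: demand qd = 210 - 2P, supply qs = 3P - 111.
Clearing the new market: 210 - 2P = 3P - 111, so P = 64.2 and q = 81.6.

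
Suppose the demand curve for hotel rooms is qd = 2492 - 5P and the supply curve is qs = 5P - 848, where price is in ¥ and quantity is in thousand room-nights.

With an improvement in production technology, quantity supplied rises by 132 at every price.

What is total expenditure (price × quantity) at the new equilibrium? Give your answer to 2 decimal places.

284870.40

Solve the original market: 2492 - 5P = 5P - 848, hence P = 334 and q = 822.
With the change applied: demand qd = 2492 - 5P, supply qs = 5P - 716.
Clearing the new market: 2492 - 5P = 5P - 716, so P = 320.8 and q = 888.
New expenditure = 320.8 × 888 = 284870.40.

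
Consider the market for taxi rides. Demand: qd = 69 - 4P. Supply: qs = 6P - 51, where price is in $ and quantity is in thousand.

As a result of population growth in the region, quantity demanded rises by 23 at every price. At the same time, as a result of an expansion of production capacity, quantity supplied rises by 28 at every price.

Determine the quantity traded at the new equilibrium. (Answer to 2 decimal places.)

46.00

Solve the original market: 69 - 4P = 6P - 51, hence P = 12 and q = 21.
With the change applied: demand qd = 92 - 4P, supply qs = 6P - 23.
Setting them equal: 92 - 4P = 6P - 23 → 115 = 10P, so P = 11.5 and q = 46.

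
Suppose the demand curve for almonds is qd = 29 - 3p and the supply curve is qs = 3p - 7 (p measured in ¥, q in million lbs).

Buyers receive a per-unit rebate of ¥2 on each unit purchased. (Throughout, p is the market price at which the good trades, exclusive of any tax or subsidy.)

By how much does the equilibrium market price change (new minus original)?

Solve the original market: 29 - 3p = 3p - 7, hence p = 6 and q = 11.
Since buyers' out-of-pocket price is the market price minus the rebate, the effective demand curve becomes qd = 35 - 3p.
Clearing the new market: 35 - 3p = 3p - 7, so p = 7 and q = 14.
Δp = 7 − 6 = +1.

+1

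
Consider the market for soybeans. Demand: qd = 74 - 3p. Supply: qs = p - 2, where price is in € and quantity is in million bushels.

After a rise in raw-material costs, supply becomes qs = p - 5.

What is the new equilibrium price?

19.75

Solve the original market: 74 - 3p = p - 2, hence p = 19 and q = 17.
The new curves are qd = 74 - 3p (demand) and qs = p - 5 (supply).
New equilibrium: 74 - 3p = p - 5 ⇒ 79 = 4p ⇒ p = 19.75, q = 14.75.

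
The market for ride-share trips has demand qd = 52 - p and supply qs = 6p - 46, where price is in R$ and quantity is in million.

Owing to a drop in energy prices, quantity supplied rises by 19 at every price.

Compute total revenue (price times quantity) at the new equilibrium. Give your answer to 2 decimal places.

459.49

Solve the original market: 52 - p = 6p - 46, hence p = 14 and q = 38.
The new curves are qd = 52 - p (demand) and qs = 6p - 27 (supply).
Equate the new curves: 52 - p = 6p - 27, giving 79 = 7p, p = 79/7 ≈ 11.2857, q = 285/7 ≈ 40.7143.
New expenditure = 11.2857 × 40.7143 = 459.49.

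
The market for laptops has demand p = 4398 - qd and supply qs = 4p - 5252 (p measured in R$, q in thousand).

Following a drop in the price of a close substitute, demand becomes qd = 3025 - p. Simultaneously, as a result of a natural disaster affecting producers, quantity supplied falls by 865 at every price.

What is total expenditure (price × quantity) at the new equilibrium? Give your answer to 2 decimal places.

2187863.44

Original equilibrium: 4398 - p = 4p - 5252 gives 9650 = 5p, so p = 1930 and q = 2468.
After the shift, demand is qd = 3025 - p and supply is qs = 4p - 6117.
Equate the new curves: 3025 - p = 4p - 6117, giving 9142 = 5p, p = 1828.4, q = 1196.6.
New expenditure = 1828.4 × 1196.6 = 2187863.44.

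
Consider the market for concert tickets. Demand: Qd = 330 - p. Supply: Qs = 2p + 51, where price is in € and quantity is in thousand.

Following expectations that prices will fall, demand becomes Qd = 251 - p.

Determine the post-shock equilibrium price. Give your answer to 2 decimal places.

Initially, 330 - p = 2p + 51, so 279 = 3p and p = 93, Q = 237.
The new curves are Qd = 251 - p (demand) and Qs = 2p + 51 (supply).
Setting them equal: 251 - p = 2p + 51 → 200 = 3p, so p = 200/3 ≈ 66.6667 and Q = 553/3 ≈ 184.3333.

66.67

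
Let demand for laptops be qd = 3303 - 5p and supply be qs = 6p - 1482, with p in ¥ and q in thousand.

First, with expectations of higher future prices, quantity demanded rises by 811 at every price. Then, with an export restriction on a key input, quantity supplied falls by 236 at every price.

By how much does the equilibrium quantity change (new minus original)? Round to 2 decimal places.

Original equilibrium: 3303 - 5p = 6p - 1482 gives 4785 = 11p, so p = 435 and q = 1128.
After the shift, demand is qd = 4114 - 5p and supply is qs = 6p - 1718.
Equate the new curves: 4114 - 5p = 6p - 1718, giving 5832 = 11p, p = 5832/11 ≈ 530.1818, q = 16094/11 ≈ 1463.0909.
Δq = 1463.0909 − 1128 = +335.09.

+335.09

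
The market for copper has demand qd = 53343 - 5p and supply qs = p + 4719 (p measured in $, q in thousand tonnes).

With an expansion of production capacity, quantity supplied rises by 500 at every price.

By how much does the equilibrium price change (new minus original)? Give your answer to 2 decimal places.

Solve the original market: 53343 - 5p = p + 4719, hence p = 8104 and q = 12823.
The new curves are qd = 53343 - 5p (demand) and qs = p + 5219 (supply).
Clearing the new market: 53343 - 5p = p + 5219, so p = 24062/3 ≈ 8020.6667 and q = 39719/3 ≈ 13239.6667.
Δp = 8020.6667 − 8104 = -83.33.

-83.33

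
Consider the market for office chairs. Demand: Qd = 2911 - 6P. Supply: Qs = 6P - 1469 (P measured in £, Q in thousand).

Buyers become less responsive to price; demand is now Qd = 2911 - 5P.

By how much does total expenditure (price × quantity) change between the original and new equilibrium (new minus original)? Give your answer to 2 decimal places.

+103198.47

Original equilibrium: 2911 - 6P = 6P - 1469 gives 4380 = 12P, so P = 365 and Q = 721.
With the change applied: demand Qd = 2911 - 5P, supply Qs = 6P - 1469.
New equilibrium: 2911 - 5P = 6P - 1469 ⇒ 4380 = 11P ⇒ P = 4380/11 ≈ 398.1818, Q = 10121/11 ≈ 920.0909.
Expenditure moves from 365×721 = 263165 to 398.1818×920.0909 = 366363.4711; change = +103198.47.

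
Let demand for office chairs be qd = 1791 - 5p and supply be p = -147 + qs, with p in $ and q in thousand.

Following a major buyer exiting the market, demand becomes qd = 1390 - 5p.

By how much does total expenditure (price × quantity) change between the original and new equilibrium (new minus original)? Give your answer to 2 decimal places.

Before the shock: 1791 - 5p = p + 147 ⇒ 1644 = 6p ⇒ p = 274, q = 421.
The shock moves the curves to qd = 1390 - 5p and qs = p + 147.
Clearing the new market: 1390 - 5p = p + 147, so p = 1243/6 ≈ 207.1667 and q = 2125/6 ≈ 354.1667.
Expenditure moves from 274×421 = 115354 to 207.1667×354.1667 = 73371.5278; change = -41982.47.

-41982.47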